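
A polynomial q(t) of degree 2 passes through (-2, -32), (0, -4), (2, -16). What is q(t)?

Write q(t) = at^2 + bt + c. Substituting each data point gives a linear system:
  4a - 2b + c = -32
  c = -4
  4a + 2b + c = -16
Solving the system yields a = -5, b = 4, c = -4.
So q(t) = -5t^2 + 4t - 4.
Check: q(-2) = -32. ✓

q(t) = -5t^2 + 4t - 4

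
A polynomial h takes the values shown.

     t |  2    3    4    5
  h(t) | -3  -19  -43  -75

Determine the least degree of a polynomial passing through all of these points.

2

Forward differences of the values at t = 2, 3, 4, 5:
  h  : -3  -19  -43  -75
  Δ  : -16  -24  -32
  Δ^2: -8  -8
  Δ^3: 0
The second differences are constant (-8) and nonzero, while all higher differences vanish, so the minimal degree is 2.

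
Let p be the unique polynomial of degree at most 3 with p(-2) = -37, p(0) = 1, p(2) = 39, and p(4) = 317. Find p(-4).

Using the Lagrange interpolation formula with nodes -2, 0, 2, 4:
  L_0(u) = u(u - 2)(u - 4) / -48
  L_1(u) = (u + 2)(u - 2)(u - 4) / 16
  L_2(u) = (u + 2)u(u - 4) / -16
  L_3(u) = (u + 2)u(u - 2) / 48
Then p(u) = -37·L_0(u) + 1·L_1(u) + 39·L_2(u) + 317·L_3(u).
Expanding and collecting terms gives p(u) = 5u^3 - u + 1.
Evaluating at u = -4: p(-4) = -315.

-315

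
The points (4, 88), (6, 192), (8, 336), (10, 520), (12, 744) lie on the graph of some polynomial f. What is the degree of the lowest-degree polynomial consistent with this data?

2

Forward differences of the values at t = 4, 6, 8, 10, 12:
  f  : 88  192  336  520  744
  Δ  : 104  144  184  224
  Δ^2: 40  40  40
  Δ^3: 0  0
  Δ^4: 0
The second differences are constant (40) and nonzero, while all higher differences vanish, so the minimal degree is 2.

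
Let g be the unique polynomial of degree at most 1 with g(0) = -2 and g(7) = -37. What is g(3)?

-17

Write g(u) = au + b. Substituting each data point gives a linear system:
  b = -2
  7a + b = -37
Solving the system yields a = -5, b = -2.
So g(u) = -5u - 2.
Then g(3) = -17.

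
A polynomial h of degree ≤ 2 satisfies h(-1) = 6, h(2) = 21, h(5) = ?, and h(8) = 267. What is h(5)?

The 3 known points determine the degree-2 polynomial uniquely.
Write h(t) = at^2 + bt + c. Substituting each data point gives a linear system:
  a - b + c = 6
  4a + 2b + c = 21
  64a + 8b + c = 267
Solving the system yields a = 4, b = 1, c = 3.
So h(t) = 4t^2 + t + 3.
Then h(5) = 108.

108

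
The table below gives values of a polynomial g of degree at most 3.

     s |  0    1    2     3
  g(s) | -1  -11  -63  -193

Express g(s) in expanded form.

Write g(s) = as^3 + bs^2 + cs + d. Substituting each data point gives a linear system:
  d = -1
  a + b + c + d = -11
  8a + 4b + 2c + d = -63
  27a + 9b + 3c + d = -193
Solving the system yields a = -6, b = -3, c = -1, d = -1.
So g(s) = -6s^3 - 3s^2 - s - 1.
Check: g(0) = -1. ✓

g(s) = -6s^3 - 3s^2 - s - 1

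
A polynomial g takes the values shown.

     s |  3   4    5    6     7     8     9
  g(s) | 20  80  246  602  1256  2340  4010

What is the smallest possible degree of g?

4

Forward differences of the values at s = 3, 4, 5, 6, 7, 8, 9:
  g  : 20  80  246  602  1256  2340  4010
  Δ  : 60  166  356  654  1084  1670
  Δ^2: 106  190  298  430  586
  Δ^3: 84  108  132  156
  Δ^4: 24  24  24
  Δ^5: 0  0
  Δ^6: 0
The fourth differences are constant (24) and nonzero, while all higher differences vanish, so the minimal degree is 4.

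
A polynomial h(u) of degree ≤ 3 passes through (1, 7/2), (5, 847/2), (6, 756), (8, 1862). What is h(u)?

Write h(u) = au^3 + bu^2 + cu + d. Substituting each data point gives a linear system:
  a + b + c + d = 7/2
  125a + 25b + 5c + d = 847/2
  216a + 36b + 6c + d = 756
  512a + 64b + 8c + d = 1862
Solving the system yields a = 4, b = -5/2, c = -4, d = 6.
So h(u) = 4u^3 - (5/2)u^2 - 4u + 6.
Check: h(8) = 1862. ✓

h(u) = 4u^3 - (5/2)u^2 - 4u + 6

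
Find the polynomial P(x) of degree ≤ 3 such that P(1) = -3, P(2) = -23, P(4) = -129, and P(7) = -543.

P(x) = -x^3 - 4x^2 - x + 3

Write P(x) = ax^3 + bx^2 + cx + d. Substituting each data point gives a linear system:
  a + b + c + d = -3
  8a + 4b + 2c + d = -23
  64a + 16b + 4c + d = -129
  343a + 49b + 7c + d = -543
Solving the system yields a = -1, b = -4, c = -1, d = 3.
So P(x) = -x³ - 4x² - x + 3.
Check: P(1) = -3. ✓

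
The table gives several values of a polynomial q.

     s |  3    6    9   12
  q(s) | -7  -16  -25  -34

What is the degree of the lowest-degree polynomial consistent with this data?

1

Forward differences of the values at s = 3, 6, 9, 12:
  q  : -7  -16  -25  -34
  Δ  : -9  -9  -9
  Δ^2: 0  0
  Δ^3: 0
The first differences are constant (-9) and nonzero, while all higher differences vanish, so the minimal degree is 1.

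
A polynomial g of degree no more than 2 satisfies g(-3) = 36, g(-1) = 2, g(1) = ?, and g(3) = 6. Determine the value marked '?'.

The 3 known points determine the degree-2 polynomial uniquely.
Write g(t) = at^2 + bt + c. Substituting each data point gives a linear system:
  9a - 3b + c = 36
  a - b + c = 2
  9a + 3b + c = 6
Solving the system yields a = 3, b = -5, c = -6.
So g(t) = 3t² - 5t - 6.
Then g(1) = -8.

-8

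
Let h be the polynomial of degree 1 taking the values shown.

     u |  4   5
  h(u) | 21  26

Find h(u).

h(u) = 5u + 1

Write h(u) = au + b. Substituting each data point gives a linear system:
  4a + b = 21
  5a + b = 26
Solving the system yields a = 5, b = 1.
So h(u) = 5u + 1.
Check: h(5) = 26. ✓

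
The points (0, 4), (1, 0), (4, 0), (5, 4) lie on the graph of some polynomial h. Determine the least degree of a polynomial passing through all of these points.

2

Divided differences on the nodes 0, 1, 4, 5:
  order 0: 4  0  0  4
  order 1: -4  0  4
  order 2: 1  1
  order 3: 0
The order-2 divided differences are all 1 (nonzero) and every higher order vanishes, so the data lies on a polynomial of degree exactly 2.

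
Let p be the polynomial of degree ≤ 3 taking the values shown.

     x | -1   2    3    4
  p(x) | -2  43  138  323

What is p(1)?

Using the Lagrange interpolation formula with nodes -1, 2, 3, 4:
  L_0(x) = (x - 2)(x - 3)(x - 4) / -60
  L_1(x) = (x + 1)(x - 3)(x - 4) / 6
  L_2(x) = (x + 1)(x - 2)(x - 4) / -4
  L_3(x) = (x + 1)(x - 2)(x - 3) / 10
Then p(x) = -2·L_0(x) + 43·L_1(x) + 138·L_2(x) + 323·L_3(x).
Expanding and collecting terms gives p(x) = 5x^3 + 3.
Evaluating at x = 1: p(1) = 8.

8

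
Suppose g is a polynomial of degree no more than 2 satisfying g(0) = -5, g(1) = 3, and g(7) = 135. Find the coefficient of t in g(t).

6

Write g(t) = at^2 + bt + c. Substituting each data point gives a linear system:
  c = -5
  a + b + c = 3
  49a + 7b + c = 135
Solving the system yields a = 2, b = 6, c = -5.
So g(t) = 2t^2 + 6t - 5.
The coefficient of t is 6.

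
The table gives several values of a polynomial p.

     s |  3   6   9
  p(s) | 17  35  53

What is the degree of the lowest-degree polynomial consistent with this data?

Forward differences of the values at s = 3, 6, 9:
  p  : 17  35  53
  Δ  : 18  18
  Δ^2: 0
The first differences are constant (18) and nonzero, while all higher differences vanish, so the minimal degree is 1.

1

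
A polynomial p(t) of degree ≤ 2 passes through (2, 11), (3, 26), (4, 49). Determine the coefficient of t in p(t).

Write p(t) = at^2 + bt + c. Substituting each data point gives a linear system:
  4a + 2b + c = 11
  9a + 3b + c = 26
  16a + 4b + c = 49
Solving the system yields a = 4, b = -5, c = 5.
So p(t) = 4t² - 5t + 5.
The coefficient of t is -5.

-5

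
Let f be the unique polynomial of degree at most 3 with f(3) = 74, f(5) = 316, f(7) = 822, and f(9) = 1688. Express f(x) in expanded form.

f(x) = 2x^3 + 3x^2 - x - 4

Using the Lagrange interpolation formula with nodes 3, 5, 7, 9:
  L_0(x) = (x - 5)(x - 7)(x - 9) / -48
  L_1(x) = (x - 3)(x - 7)(x - 9) / 16
  L_2(x) = (x - 3)(x - 5)(x - 9) / -16
  L_3(x) = (x - 3)(x - 5)(x - 7) / 48
Then f(x) = 74·L_0(x) + 316·L_1(x) + 822·L_2(x) + 1688·L_3(x).
Expanding and collecting terms gives f(x) = 2x^3 + 3x^2 - x - 4.
Check: f(3) = 74. ✓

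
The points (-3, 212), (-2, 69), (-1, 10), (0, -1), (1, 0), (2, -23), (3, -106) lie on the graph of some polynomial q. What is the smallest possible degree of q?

Forward differences of the values at t = -3, -2, -1, 0, 1, 2, 3:
  q  : 212  69  10  -1  0  -23  -106
  Δ  : -143  -59  -11  1  -23  -83
  Δ^2: 84  48  12  -24  -60
  Δ^3: -36  -36  -36  -36
  Δ^4: 0  0  0
  Δ^5: 0  0
  Δ^6: 0
The third differences are constant (-36) and nonzero, while all higher differences vanish, so the minimal degree is 3.

3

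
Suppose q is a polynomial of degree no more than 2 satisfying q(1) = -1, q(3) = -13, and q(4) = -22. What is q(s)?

Write q(s) = as^2 + bs + c. Substituting each data point gives a linear system:
  a + b + c = -1
  9a + 3b + c = -13
  16a + 4b + c = -22
Solving the system yields a = -1, b = -2, c = 2.
So q(s) = -s^2 - 2s + 2.
Check: q(4) = -22. ✓

q(s) = -s^2 - 2s + 2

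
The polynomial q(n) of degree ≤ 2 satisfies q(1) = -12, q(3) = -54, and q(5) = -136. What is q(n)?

q(n) = -5n^2 - n - 6

Write q(n) = an^2 + bn + c. Substituting each data point gives a linear system:
  a + b + c = -12
  9a + 3b + c = -54
  25a + 5b + c = -136
Solving the system yields a = -5, b = -1, c = -6.
So q(n) = -5n^2 - n - 6.
Check: q(5) = -136. ✓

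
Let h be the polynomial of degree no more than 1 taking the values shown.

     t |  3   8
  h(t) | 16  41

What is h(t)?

h(t) = 5t + 1

Write h(t) = at + b. Substituting each data point gives a linear system:
  3a + b = 16
  8a + b = 41
Solving the system yields a = 5, b = 1.
So h(t) = 5t + 1.
Check: h(8) = 41. ✓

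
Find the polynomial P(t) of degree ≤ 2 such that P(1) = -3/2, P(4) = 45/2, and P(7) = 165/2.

P(t) = 2t^2 - 2t - 3/2

Write P(t) = at^2 + bt + c. Substituting each data point gives a linear system:
  a + b + c = -3/2
  16a + 4b + c = 45/2
  49a + 7b + c = 165/2
Solving the system yields a = 2, b = -2, c = -3/2.
So P(t) = 2t^2 - 2t - 3/2.
Check: P(1) = -3/2. ✓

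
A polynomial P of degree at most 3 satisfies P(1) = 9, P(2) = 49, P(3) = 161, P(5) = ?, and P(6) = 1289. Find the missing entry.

745

The 4 known points determine the degree-3 polynomial uniquely.
Write P(u) = au^3 + bu^2 + cu + d. Substituting each data point gives a linear system:
  a + b + c + d = 9
  8a + 4b + 2c + d = 49
  27a + 9b + 3c + d = 161
  216a + 36b + 6c + d = 1289
Solving the system yields a = 6, b = 0, c = -2, d = 5.
So P(u) = 6u^3 - 2u + 5.
Then P(5) = 745.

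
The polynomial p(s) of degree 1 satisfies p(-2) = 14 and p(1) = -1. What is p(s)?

Using the Lagrange interpolation formula with nodes -2, 1:
  L_0(s) = (s - 1) / -3
  L_1(s) = (s + 2) / 3
Then p(s) = 14·L_0(s) - 1·L_1(s).
Expanding and collecting terms gives p(s) = -5s + 4.
Check: p(-2) = 14. ✓

p(s) = -5s + 4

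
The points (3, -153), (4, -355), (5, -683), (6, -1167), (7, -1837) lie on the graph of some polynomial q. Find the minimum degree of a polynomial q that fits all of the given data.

3

Forward differences of the values at s = 3, 4, 5, 6, 7:
  q  : -153  -355  -683  -1167  -1837
  Δ  : -202  -328  -484  -670
  Δ^2: -126  -156  -186
  Δ^3: -30  -30
  Δ^4: 0
The third differences are constant (-30) and nonzero, while all higher differences vanish, so the minimal degree is 3.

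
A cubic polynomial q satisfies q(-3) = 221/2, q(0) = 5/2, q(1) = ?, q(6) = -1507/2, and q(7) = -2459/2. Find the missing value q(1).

The 4 known points determine the degree-3 polynomial uniquely.
Write q(u) = au^3 + bu^2 + cu + d. Substituting each data point gives a linear system:
  -27a + 9b - 3c + d = 221/2
  d = 5/2
  216a + 36b + 6c + d = -1507/2
  343a + 49b + 7c + d = -2459/2
Solving the system yields a = -4, b = 2, c = 6, d = 5/2.
So q(u) = -4u^3 + 2u^2 + 6u + 5/2.
Then q(1) = 13/2.

13/2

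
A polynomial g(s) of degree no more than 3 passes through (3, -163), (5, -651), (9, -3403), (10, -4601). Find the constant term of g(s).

-1

Write g(s) = as^3 + bs^2 + cs + d. Substituting each data point gives a linear system:
  27a + 9b + 3c + d = -163
  125a + 25b + 5c + d = -651
  729a + 81b + 9c + d = -3403
  1000a + 100b + 10c + d = -4601
Solving the system yields a = -4, b = -6, c = 0, d = -1.
So g(s) = -4s^3 - 6s^2 - 1.
The constant term is -1.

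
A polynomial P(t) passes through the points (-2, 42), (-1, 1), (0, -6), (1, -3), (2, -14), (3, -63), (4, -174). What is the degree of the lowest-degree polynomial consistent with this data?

Forward differences of the values at t = -2, -1, 0, 1, 2, 3, 4:
  P  : 42  1  -6  -3  -14  -63  -174
  Δ  : -41  -7  3  -11  -49  -111
  Δ^2: 34  10  -14  -38  -62
  Δ^3: -24  -24  -24  -24
  Δ^4: 0  0  0
  Δ^5: 0  0
  Δ^6: 0
The third differences are constant (-24) and nonzero, while all higher differences vanish, so the minimal degree is 3.

3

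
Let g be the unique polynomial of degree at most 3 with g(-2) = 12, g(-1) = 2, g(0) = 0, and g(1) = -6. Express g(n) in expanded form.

Write g(n) = an^3 + bn^2 + cn + d. Substituting each data point gives a linear system:
  -8a + 4b - 2c + d = 12
  -a + b - c + d = 2
  d = 0
  a + b + c + d = -6
Solving the system yields a = -2, b = -2, c = -2, d = 0.
So g(n) = -2n^3 - 2n^2 - 2n.
Check: g(1) = -6. ✓

g(n) = -2n^3 - 2n^2 - 2n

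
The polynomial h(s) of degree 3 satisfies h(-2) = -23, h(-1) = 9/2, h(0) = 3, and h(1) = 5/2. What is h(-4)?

-285

Forward differences of the values at s = -2, -1, 0, 1:
  h  : -23  9/2  3  5/2
  Δ  : 55/2  -3/2  -1/2
  Δ^2: -29  1
  Δ^3: 30
The third differences are constant, confirming degree 3.
Interpolating (Newton forward form) and evaluating at s = -4 gives h(-4) = -285.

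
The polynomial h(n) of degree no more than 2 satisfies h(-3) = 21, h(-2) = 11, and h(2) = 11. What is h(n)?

h(n) = 2n^2 + 3

Using the Lagrange interpolation formula with nodes -3, -2, 2:
  L_0(n) = (n + 2)(n - 2) / 5
  L_1(n) = (n + 3)(n - 2) / -4
  L_2(n) = (n + 3)(n + 2) / 20
Then h(n) = 21·L_0(n) + 11·L_1(n) + 11·L_2(n).
Expanding and collecting terms gives h(n) = 2n^2 + 3.
Check: h(2) = 11. ✓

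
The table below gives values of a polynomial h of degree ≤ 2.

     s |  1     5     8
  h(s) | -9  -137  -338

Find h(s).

Write h(s) = as^2 + bs + c. Substituting each data point gives a linear system:
  a + b + c = -9
  25a + 5b + c = -137
  64a + 8b + c = -338
Solving the system yields a = -5, b = -2, c = -2.
So h(s) = -5s^2 - 2s - 2.
Check: h(1) = -9. ✓

h(s) = -5s^2 - 2s - 2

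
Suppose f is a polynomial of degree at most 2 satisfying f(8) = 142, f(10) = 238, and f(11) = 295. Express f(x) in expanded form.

Write f(x) = ax^2 + bx + c. Substituting each data point gives a linear system:
  64a + 8b + c = 142
  100a + 10b + c = 238
  121a + 11b + c = 295
Solving the system yields a = 3, b = -6, c = -2.
So f(x) = 3x² - 6x - 2.
Check: f(10) = 238. ✓

f(x) = 3x^2 - 6x - 2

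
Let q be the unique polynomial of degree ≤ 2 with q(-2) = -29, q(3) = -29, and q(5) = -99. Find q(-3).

-59

Using the Lagrange interpolation formula with nodes -2, 3, 5:
  L_0(t) = (t - 3)(t - 5) / 35
  L_1(t) = (t + 2)(t - 5) / -10
  L_2(t) = (t + 2)(t - 3) / 14
Then q(t) = -29·L_0(t) - 29·L_1(t) - 99·L_2(t).
Expanding and collecting terms gives q(t) = -5t^2 + 5t + 1.
Evaluating at t = -3: q(-3) = -59.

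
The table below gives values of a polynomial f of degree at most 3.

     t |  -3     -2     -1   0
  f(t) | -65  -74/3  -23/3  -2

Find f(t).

f(t) = 2t^3 + (1/3)t^2 + 4t - 2

Write f(t) = at^3 + bt^2 + ct + d. Substituting each data point gives a linear system:
  -27a + 9b - 3c + d = -65
  -8a + 4b - 2c + d = -74/3
  -a + b - c + d = -23/3
  d = -2
Solving the system yields a = 2, b = 1/3, c = 4, d = -2.
So f(t) = 2t^3 + (1/3)t^2 + 4t - 2.
Check: f(-2) = -74/3. ✓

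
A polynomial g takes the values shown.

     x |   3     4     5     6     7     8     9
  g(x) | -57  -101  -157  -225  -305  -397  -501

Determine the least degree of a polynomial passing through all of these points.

2

Forward differences of the values at x = 3, 4, 5, 6, 7, 8, 9:
  g  : -57  -101  -157  -225  -305  -397  -501
  Δ  : -44  -56  -68  -80  -92  -104
  Δ^2: -12  -12  -12  -12  -12
  Δ^3: 0  0  0  0
  Δ^4: 0  0  0
  Δ^5: 0  0
  Δ^6: 0
The second differences are constant (-12) and nonzero, while all higher differences vanish, so the minimal degree is 2.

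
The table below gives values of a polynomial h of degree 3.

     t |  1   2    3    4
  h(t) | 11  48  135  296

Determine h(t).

Write h(t) = at^3 + bt^2 + ct + d. Substituting each data point gives a linear system:
  a + b + c + d = 11
  8a + 4b + 2c + d = 48
  27a + 9b + 3c + d = 135
  64a + 16b + 4c + d = 296
Solving the system yields a = 4, b = 1, c = 6, d = 0.
So h(t) = 4t^3 + t^2 + 6t.
Check: h(2) = 48. ✓

h(t) = 4t^3 + t^2 + 6t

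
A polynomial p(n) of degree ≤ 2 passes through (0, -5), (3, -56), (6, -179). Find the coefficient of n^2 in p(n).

-4

Write p(n) = an^2 + bn + c. Substituting each data point gives a linear system:
  c = -5
  9a + 3b + c = -56
  36a + 6b + c = -179
Solving the system yields a = -4, b = -5, c = -5.
So p(n) = -4n^2 - 5n - 5.
The leading coefficient is -4.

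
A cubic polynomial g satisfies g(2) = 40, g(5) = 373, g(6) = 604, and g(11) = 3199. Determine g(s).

g(s) = 2s^3 + 4s^2 + 5s - 2

Using the Lagrange interpolation formula with nodes 2, 5, 6, 11:
  L_0(s) = (s - 5)(s - 6)(s - 11) / -108
  L_1(s) = (s - 2)(s - 6)(s - 11) / 18
  L_2(s) = (s - 2)(s - 5)(s - 11) / -20
  L_3(s) = (s - 2)(s - 5)(s - 6) / 270
Then g(s) = 40·L_0(s) + 373·L_1(s) + 604·L_2(s) + 3199·L_3(s).
Expanding and collecting terms gives g(s) = 2s³ + 4s² + 5s - 2.
Check: g(5) = 373. ✓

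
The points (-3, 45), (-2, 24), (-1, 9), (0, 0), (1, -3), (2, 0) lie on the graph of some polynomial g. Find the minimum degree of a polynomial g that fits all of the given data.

Forward differences of the values at s = -3, -2, -1, 0, 1, 2:
  g  : 45  24  9  0  -3  0
  Δ  : -21  -15  -9  -3  3
  Δ^2: 6  6  6  6
  Δ^3: 0  0  0
  Δ^4: 0  0
  Δ^5: 0
The second differences are constant (6) and nonzero, while all higher differences vanish, so the minimal degree is 2.

2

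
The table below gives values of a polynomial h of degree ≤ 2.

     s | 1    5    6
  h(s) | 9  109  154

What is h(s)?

h(s) = 4s^2 + s + 4

Write h(s) = as^2 + bs + c. Substituting each data point gives a linear system:
  a + b + c = 9
  25a + 5b + c = 109
  36a + 6b + c = 154
Solving the system yields a = 4, b = 1, c = 4.
So h(s) = 4s^2 + s + 4.
Check: h(1) = 9. ✓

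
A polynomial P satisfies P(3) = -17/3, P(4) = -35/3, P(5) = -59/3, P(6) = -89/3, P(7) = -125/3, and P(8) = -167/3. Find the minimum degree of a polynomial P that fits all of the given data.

Forward differences of the values at n = 3, 4, 5, 6, 7, 8:
  P  : -17/3  -35/3  -59/3  -89/3  -125/3  -167/3
  Δ  : -6  -8  -10  -12  -14
  Δ^2: -2  -2  -2  -2
  Δ^3: 0  0  0
  Δ^4: 0  0
  Δ^5: 0
The second differences are constant (-2) and nonzero, while all higher differences vanish, so the minimal degree is 2.

2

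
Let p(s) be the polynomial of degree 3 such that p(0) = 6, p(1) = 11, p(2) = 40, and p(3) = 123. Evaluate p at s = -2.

Forward differences of the values at s = 0, 1, 2, 3:
  p  : 6  11  40  123
  Δ  : 5  29  83
  Δ^2: 24  54
  Δ^3: 30
The third differences are constant, confirming degree 3.
Interpolating (Newton forward form) and evaluating at s = -2 gives p(-2) = -52.

-52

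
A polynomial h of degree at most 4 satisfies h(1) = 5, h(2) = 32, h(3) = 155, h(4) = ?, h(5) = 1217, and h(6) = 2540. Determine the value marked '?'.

494

The 5 known points determine the degree-4 polynomial uniquely.
Write h(t) = at^4 + bt^3 + ct^2 + dt + e. Substituting each data point gives a linear system:
  a + b + c + d + e = 5
  16a + 8b + 4c + 2d + e = 32
  81a + 27b + 9c + 3d + e = 155
  625a + 125b + 25c + 5d + e = 1217
  1296a + 216b + 36c + 6d + e = 2540
Solving the system yields a = 2, b = 0, c = -2, d = 3, e = 2.
So h(t) = 2t^4 - 2t^2 + 3t + 2.
Then h(4) = 494.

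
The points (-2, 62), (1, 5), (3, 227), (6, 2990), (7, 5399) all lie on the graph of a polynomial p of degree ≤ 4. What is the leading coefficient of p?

2

Write p(s) = as^4 + bs^3 + cs^2 + ds + e. Substituting each data point gives a linear system:
  16a - 8b + 4c - 2d + e = 62
  a + b + c + d + e = 5
  81a + 27b + 9c + 3d + e = 227
  1296a + 216b + 36c + 6d + e = 2990
  2401a + 343b + 49c + 7d + e = 5399
Solving the system yields a = 2, b = 1, c = 6, d = -6, e = 2.
So p(s) = 2s⁴ + s³ + 6s² - 6s + 2.
The leading coefficient is 2.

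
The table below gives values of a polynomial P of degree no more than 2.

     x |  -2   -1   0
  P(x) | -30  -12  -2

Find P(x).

P(x) = -4x^2 + 6x - 2

Using the Lagrange interpolation formula with nodes -2, -1, 0:
  L_0(x) = (x + 1)x / 2
  L_1(x) = (x + 2)x / -1
  L_2(x) = (x + 2)(x + 1) / 2
Then P(x) = -30·L_0(x) - 12·L_1(x) - 2·L_2(x).
Expanding and collecting terms gives P(x) = -4x² + 6x - 2.
Check: P(-2) = -30. ✓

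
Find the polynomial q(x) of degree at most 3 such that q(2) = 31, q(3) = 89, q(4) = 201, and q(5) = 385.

Write q(x) = ax^3 + bx^2 + cx + d. Substituting each data point gives a linear system:
  8a + 4b + 2c + d = 31
  27a + 9b + 3c + d = 89
  64a + 16b + 4c + d = 201
  125a + 25b + 5c + d = 385
Solving the system yields a = 3, b = 0, c = 1, d = 5.
So q(x) = 3x³ + x + 5.
Check: q(3) = 89. ✓

q(x) = 3x^3 + x + 5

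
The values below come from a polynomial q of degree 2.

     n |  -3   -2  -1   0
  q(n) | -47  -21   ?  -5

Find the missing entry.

The 3 known points determine the degree-2 polynomial uniquely.
Write q(n) = an^2 + bn + c. Substituting each data point gives a linear system:
  9a - 3b + c = -47
  4a - 2b + c = -21
  c = -5
Solving the system yields a = -6, b = -4, c = -5.
So q(n) = -6n² - 4n - 5.
Then q(-1) = -7.

-7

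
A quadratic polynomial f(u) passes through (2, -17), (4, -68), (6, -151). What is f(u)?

f(u) = -4u^2 - (3/2)u + 2

Using the Lagrange interpolation formula with nodes 2, 4, 6:
  L_0(u) = (u - 4)(u - 6) / 8
  L_1(u) = (u - 2)(u - 6) / -4
  L_2(u) = (u - 2)(u - 4) / 8
Then f(u) = -17·L_0(u) - 68·L_1(u) - 151·L_2(u).
Expanding and collecting terms gives f(u) = -4u^2 - (3/2)u + 2.
Check: f(4) = -68. ✓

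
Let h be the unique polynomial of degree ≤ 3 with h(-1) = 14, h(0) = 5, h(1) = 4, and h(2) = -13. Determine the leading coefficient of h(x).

-4

Write h(x) = ax^3 + bx^2 + cx + d. Substituting each data point gives a linear system:
  -a + b - c + d = 14
  d = 5
  a + b + c + d = 4
  8a + 4b + 2c + d = -13
Solving the system yields a = -4, b = 4, c = -1, d = 5.
So h(x) = -4x^3 + 4x^2 - x + 5.
The leading coefficient is -4.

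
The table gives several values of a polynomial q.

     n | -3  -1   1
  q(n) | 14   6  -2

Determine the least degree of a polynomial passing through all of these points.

1

Forward differences of the values at n = -3, -1, 1:
  q  : 14  6  -2
  Δ  : -8  -8
  Δ^2: 0
The first differences are constant (-8) and nonzero, while all higher differences vanish, so the minimal degree is 1.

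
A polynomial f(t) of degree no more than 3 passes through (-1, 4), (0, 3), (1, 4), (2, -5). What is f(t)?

Write f(t) = at^3 + bt^2 + ct + d. Substituting each data point gives a linear system:
  -a + b - c + d = 4
  d = 3
  a + b + c + d = 4
  8a + 4b + 2c + d = -5
Solving the system yields a = -2, b = 1, c = 2, d = 3.
So f(t) = -2t^3 + t^2 + 2t + 3.
Check: f(1) = 4. ✓

f(t) = -2t^3 + t^2 + 2t + 3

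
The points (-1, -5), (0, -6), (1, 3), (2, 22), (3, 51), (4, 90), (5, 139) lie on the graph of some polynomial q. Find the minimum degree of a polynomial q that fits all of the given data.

2

Forward differences of the values at x = -1, 0, 1, 2, 3, 4, 5:
  q  : -5  -6  3  22  51  90  139
  Δ  : -1  9  19  29  39  49
  Δ^2: 10  10  10  10  10
  Δ^3: 0  0  0  0
  Δ^4: 0  0  0
  Δ^5: 0  0
  Δ^6: 0
The second differences are constant (10) and nonzero, while all higher differences vanish, so the minimal degree is 2.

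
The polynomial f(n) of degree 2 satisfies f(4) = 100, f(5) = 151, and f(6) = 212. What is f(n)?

Write f(n) = an^2 + bn + c. Substituting each data point gives a linear system:
  16a + 4b + c = 100
  25a + 5b + c = 151
  36a + 6b + c = 212
Solving the system yields a = 5, b = 6, c = -4.
So f(n) = 5n² + 6n - 4.
Check: f(5) = 151. ✓

f(n) = 5n^2 + 6n - 4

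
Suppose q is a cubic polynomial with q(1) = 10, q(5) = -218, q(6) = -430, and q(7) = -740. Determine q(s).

Using the Lagrange interpolation formula with nodes 1, 5, 6, 7:
  L_0(s) = (s - 5)(s - 6)(s - 7) / -120
  L_1(s) = (s - 1)(s - 6)(s - 7) / 8
  L_2(s) = (s - 1)(s - 5)(s - 7) / -5
  L_3(s) = (s - 1)(s - 5)(s - 6) / 12
Then q(s) = 10·L_0(s) - 218·L_1(s) - 430·L_2(s) - 740·L_3(s).
Expanding and collecting terms gives q(s) = -3s³ + 5s² + 6s + 2.
Check: q(1) = 10. ✓

q(s) = -3s^3 + 5s^2 + 6s + 2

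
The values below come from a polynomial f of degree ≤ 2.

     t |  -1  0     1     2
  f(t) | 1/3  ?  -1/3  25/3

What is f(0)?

On equispaced nodes a degree-2 polynomial has vanishing third forward difference, so
  - f(-1) + 3·f(0) - 3·f(1) + f(2) = 0.
Substituting the known values and solving for f(0):
  3·f(0) = -9
  f(0) = -3.

-3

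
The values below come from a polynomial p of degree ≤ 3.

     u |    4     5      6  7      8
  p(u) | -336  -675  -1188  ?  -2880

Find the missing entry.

-1911

On equispaced nodes a degree-3 polynomial has vanishing fourth forward difference, so
  p(4) - 4·p(5) + 6·p(6) - 4·p(7) + p(8) = 0.
Substituting the known values and solving for p(7):
  -4·p(7) = 7644
  p(7) = -1911.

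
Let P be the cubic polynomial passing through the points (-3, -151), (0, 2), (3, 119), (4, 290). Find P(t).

Write P(t) = at^3 + bt^2 + ct + d. Substituting each data point gives a linear system:
  -27a + 9b - 3c + d = -151
  d = 2
  27a + 9b + 3c + d = 119
  64a + 16b + 4c + d = 290
Solving the system yields a = 5, b = -2, c = 0, d = 2.
So P(t) = 5t^3 - 2t^2 + 2.
Check: P(4) = 290. ✓

P(t) = 5t^3 - 2t^2 + 2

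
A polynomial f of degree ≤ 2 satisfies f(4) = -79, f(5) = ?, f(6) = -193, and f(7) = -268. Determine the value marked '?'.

-130

The 3 known points determine the degree-2 polynomial uniquely.
Write f(x) = ax^2 + bx + c. Substituting each data point gives a linear system:
  16a + 4b + c = -79
  36a + 6b + c = -193
  49a + 7b + c = -268
Solving the system yields a = -6, b = 3, c = 5.
So f(x) = -6x^2 + 3x + 5.
Then f(5) = -130.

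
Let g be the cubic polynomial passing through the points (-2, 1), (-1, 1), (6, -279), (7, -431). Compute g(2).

-11

Write g(n) = an^3 + bn^2 + cn + d. Substituting each data point gives a linear system:
  -8a + 4b - 2c + d = 1
  -a + b - c + d = 1
  216a + 36b + 6c + d = -279
  343a + 49b + 7c + d = -431
Solving the system yields a = -1, b = -2, c = 1, d = 3.
So g(n) = -n^3 - 2n^2 + n + 3.
Then g(2) = -11.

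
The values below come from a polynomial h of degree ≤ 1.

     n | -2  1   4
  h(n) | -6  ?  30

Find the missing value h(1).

12

On equispaced nodes a degree-1 polynomial has vanishing second forward difference, so
  h(-2) - 2·h(1) + h(4) = 0.
Substituting the known values and solving for h(1):
  -2·h(1) = -24
  h(1) = 12.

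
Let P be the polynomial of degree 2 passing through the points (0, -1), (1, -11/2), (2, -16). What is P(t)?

P(t) = -3t^2 - (3/2)t - 1

Write P(t) = at^2 + bt + c. Substituting each data point gives a linear system:
  c = -1
  a + b + c = -11/2
  4a + 2b + c = -16
Solving the system yields a = -3, b = -3/2, c = -1.
So P(t) = -3t^2 - (3/2)t - 1.
Check: P(1) = -11/2. ✓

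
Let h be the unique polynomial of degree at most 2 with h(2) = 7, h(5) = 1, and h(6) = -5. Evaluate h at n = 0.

Using the Lagrange interpolation formula with nodes 2, 5, 6:
  L_0(n) = (n - 5)(n - 6) / 12
  L_1(n) = (n - 2)(n - 6) / -3
  L_2(n) = (n - 2)(n - 5) / 4
Then h(n) = 7·L_0(n) + 1·L_1(n) - 5·L_2(n).
Expanding and collecting terms gives h(n) = -n² + 5n + 1.
Evaluating at n = 0: h(0) = 1.

1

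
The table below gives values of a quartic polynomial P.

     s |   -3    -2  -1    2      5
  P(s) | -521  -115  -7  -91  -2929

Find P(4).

-1207

Using the Lagrange interpolation formula with nodes -3, -2, -1, 2, 5:
  L_0(s) = (s + 2)(s + 1)(s - 2)(s - 5) / 80
  L_1(s) = (s + 3)(s + 1)(s - 2)(s - 5) / -28
  L_2(s) = (s + 3)(s + 2)(s - 2)(s - 5) / 36
  L_3(s) = (s + 3)(s + 2)(s + 1)(s - 5) / -180
  L_4(s) = (s + 3)(s + 2)(s + 1)(s - 2) / 1008
Then P(s) = -521·L_0(s) - 115·L_1(s) - 7·L_2(s) - 91·L_3(s) - 2929·L_4(s).
Expanding and collecting terms gives P(s) = -5s^4 + 3s^3 - 6s^2 - 6s + 1.
Evaluating at s = 4: P(4) = -1207.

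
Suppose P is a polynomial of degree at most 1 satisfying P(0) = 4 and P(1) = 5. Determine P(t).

Write P(t) = at + b. Substituting each data point gives a linear system:
  b = 4
  a + b = 5
Solving the system yields a = 1, b = 4.
So P(t) = t + 4.
Check: P(1) = 5. ✓

P(t) = t + 4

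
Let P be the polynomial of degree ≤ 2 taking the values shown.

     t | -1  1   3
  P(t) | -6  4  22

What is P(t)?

P(t) = t^2 + 5t - 2

Using the Lagrange interpolation formula with nodes -1, 1, 3:
  L_0(t) = (t - 1)(t - 3) / 8
  L_1(t) = (t + 1)(t - 3) / -4
  L_2(t) = (t + 1)(t - 1) / 8
Then P(t) = -6·L_0(t) + 4·L_1(t) + 22·L_2(t).
Expanding and collecting terms gives P(t) = t^2 + 5t - 2.
Check: P(3) = 22. ✓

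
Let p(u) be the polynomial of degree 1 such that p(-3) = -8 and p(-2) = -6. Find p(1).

Using the Lagrange interpolation formula with nodes -3, -2:
  L_0(u) = (u + 2) / -1
  L_1(u) = (u + 3) / 1
Then p(u) = -8·L_0(u) - 6·L_1(u).
Expanding and collecting terms gives p(u) = 2u - 2.
Evaluating at u = 1: p(1) = 0.

0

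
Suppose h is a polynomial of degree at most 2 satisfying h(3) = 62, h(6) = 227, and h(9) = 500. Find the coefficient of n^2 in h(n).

Write h(n) = an^2 + bn + c. Substituting each data point gives a linear system:
  9a + 3b + c = 62
  36a + 6b + c = 227
  81a + 9b + c = 500
Solving the system yields a = 6, b = 1, c = 5.
So h(n) = 6n^2 + n + 5.
The leading coefficient is 6.

6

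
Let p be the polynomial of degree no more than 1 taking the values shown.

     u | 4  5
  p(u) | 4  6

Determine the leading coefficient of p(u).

Write p(u) = au + b. Substituting each data point gives a linear system:
  4a + b = 4
  5a + b = 6
Solving the system yields a = 2, b = -4.
So p(u) = 2u - 4.
The leading coefficient is 2.

2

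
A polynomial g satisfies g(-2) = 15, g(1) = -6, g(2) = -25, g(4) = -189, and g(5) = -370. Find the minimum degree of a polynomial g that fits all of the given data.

3

Divided differences on the nodes -2, 1, 2, 4, 5:
  order 0: 15  -6  -25  -189  -370
  order 1: -7  -19  -82  -181
  order 2: -3  -21  -33
  order 3: -3  -3
  order 4: 0
The order-3 divided differences are all -3 (nonzero) and every higher order vanishes, so the data lies on a polynomial of degree exactly 3.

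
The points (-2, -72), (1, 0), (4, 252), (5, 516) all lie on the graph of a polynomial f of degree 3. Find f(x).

f(x) = 5x^3 - 5x^2 + 4x - 4

Using the Lagrange interpolation formula with nodes -2, 1, 4, 5:
  L_0(x) = (x - 1)(x - 4)(x - 5) / -126
  L_1(x) = (x + 2)(x - 4)(x - 5) / 36
  L_2(x) = (x + 2)(x - 1)(x - 5) / -18
  L_3(x) = (x + 2)(x - 1)(x - 4) / 28
Then f(x) = -72·L_0(x) + 0·L_1(x) + 252·L_2(x) + 516·L_3(x).
Expanding and collecting terms gives f(x) = 5x^3 - 5x^2 + 4x - 4.
Check: f(5) = 516. ✓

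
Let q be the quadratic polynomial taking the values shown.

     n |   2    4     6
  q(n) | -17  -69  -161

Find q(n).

q(n) = -5n^2 + 4n - 5

Using the Lagrange interpolation formula with nodes 2, 4, 6:
  L_0(n) = (n - 4)(n - 6) / 8
  L_1(n) = (n - 2)(n - 6) / -4
  L_2(n) = (n - 2)(n - 4) / 8
Then q(n) = -17·L_0(n) - 69·L_1(n) - 161·L_2(n).
Expanding and collecting terms gives q(n) = -5n² + 4n - 5.
Check: q(6) = -161. ✓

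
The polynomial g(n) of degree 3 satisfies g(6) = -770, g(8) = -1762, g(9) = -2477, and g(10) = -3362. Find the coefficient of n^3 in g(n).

Write g(n) = an^3 + bn^2 + cn + d. Substituting each data point gives a linear system:
  216a + 36b + 6c + d = -770
  512a + 64b + 8c + d = -1762
  729a + 81b + 9c + d = -2477
  1000a + 100b + 10c + d = -3362
Solving the system yields a = -3, b = -4, c = 4, d = -2.
So g(n) = -3n^3 - 4n^2 + 4n - 2.
The leading coefficient is -3.

-3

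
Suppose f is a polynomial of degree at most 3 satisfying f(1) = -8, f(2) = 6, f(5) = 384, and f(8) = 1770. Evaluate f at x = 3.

Write f(x) = ax^3 + bx^2 + cx + d. Substituting each data point gives a linear system:
  a + b + c + d = -8
  8a + 4b + 2c + d = 6
  125a + 25b + 5c + d = 384
  512a + 64b + 8c + d = 1770
Solving the system yields a = 4, b = -4, c = -2, d = -6.
So f(x) = 4x³ - 4x² - 2x - 6.
Then f(3) = 60.

60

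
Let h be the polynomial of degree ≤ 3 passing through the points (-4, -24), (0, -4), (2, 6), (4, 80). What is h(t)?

Write h(t) = at^3 + bt^2 + ct + d. Substituting each data point gives a linear system:
  -64a + 16b - 4c + d = -24
  d = -4
  8a + 4b + 2c + d = 6
  64a + 16b + 4c + d = 80
Solving the system yields a = 1, b = 2, c = -3, d = -4.
So h(t) = t^3 + 2t^2 - 3t - 4.
Check: h(2) = 6. ✓

h(t) = t^3 + 2t^2 - 3t - 4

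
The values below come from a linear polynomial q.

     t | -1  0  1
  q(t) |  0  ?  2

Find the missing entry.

1

The 2 known points determine the degree-1 polynomial uniquely.
Write q(t) = at + b. Substituting each data point gives a linear system:
  -a + b = 0
  a + b = 2
Solving the system yields a = 1, b = 1.
So q(t) = t + 1.
Then q(0) = 1.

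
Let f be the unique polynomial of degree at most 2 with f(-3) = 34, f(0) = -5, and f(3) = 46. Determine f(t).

f(t) = 5t^2 + 2t - 5

Using the Lagrange interpolation formula with nodes -3, 0, 3:
  L_0(t) = t(t - 3) / 18
  L_1(t) = (t + 3)(t - 3) / -9
  L_2(t) = (t + 3)t / 18
Then f(t) = 34·L_0(t) - 5·L_1(t) + 46·L_2(t).
Expanding and collecting terms gives f(t) = 5t^2 + 2t - 5.
Check: f(3) = 46. ✓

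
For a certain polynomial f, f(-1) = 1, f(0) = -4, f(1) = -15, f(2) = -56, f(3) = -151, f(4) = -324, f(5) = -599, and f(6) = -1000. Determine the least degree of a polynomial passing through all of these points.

3

Forward differences of the values at t = -1, 0, 1, 2, 3, 4, 5, 6:
  f  : 1  -4  -15  -56  -151  -324  -599  -1000
  Δ  : -5  -11  -41  -95  -173  -275  -401
  Δ^2: -6  -30  -54  -78  -102  -126
  Δ^3: -24  -24  -24  -24  -24
  Δ^4: 0  0  0  0
  Δ^5: 0  0  0
  Δ^6: 0  0
  Δ^7: 0
The third differences are constant (-24) and nonzero, while all higher differences vanish, so the minimal degree is 3.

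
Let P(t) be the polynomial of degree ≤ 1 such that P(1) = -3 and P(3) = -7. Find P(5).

-11

Using the Lagrange interpolation formula with nodes 1, 3:
  L_0(t) = (t - 3) / -2
  L_1(t) = (t - 1) / 2
Then P(t) = -3·L_0(t) - 7·L_1(t).
Expanding and collecting terms gives P(t) = -2t - 1.
Evaluating at t = 5: P(5) = -11.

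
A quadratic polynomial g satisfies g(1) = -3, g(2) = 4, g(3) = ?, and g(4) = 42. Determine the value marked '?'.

19

The 3 known points determine the degree-2 polynomial uniquely.
Write g(s) = as^2 + bs + c. Substituting each data point gives a linear system:
  a + b + c = -3
  4a + 2b + c = 4
  16a + 4b + c = 42
Solving the system yields a = 4, b = -5, c = -2.
So g(s) = 4s² - 5s - 2.
Then g(3) = 19.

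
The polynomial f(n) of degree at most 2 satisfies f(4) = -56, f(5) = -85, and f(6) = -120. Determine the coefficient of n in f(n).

-2

Write f(n) = an^2 + bn + c. Substituting each data point gives a linear system:
  16a + 4b + c = -56
  25a + 5b + c = -85
  36a + 6b + c = -120
Solving the system yields a = -3, b = -2, c = 0.
So f(n) = -3n^2 - 2n.
The coefficient of n is -2.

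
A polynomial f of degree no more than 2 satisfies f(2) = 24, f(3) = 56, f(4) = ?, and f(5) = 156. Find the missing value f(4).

The 3 known points determine the degree-2 polynomial uniquely.
Write f(s) = as^2 + bs + c. Substituting each data point gives a linear system:
  4a + 2b + c = 24
  9a + 3b + c = 56
  25a + 5b + c = 156
Solving the system yields a = 6, b = 2, c = -4.
So f(s) = 6s^2 + 2s - 4.
Then f(4) = 100.

100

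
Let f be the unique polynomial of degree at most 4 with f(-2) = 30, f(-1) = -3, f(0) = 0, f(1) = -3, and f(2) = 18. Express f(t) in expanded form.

Write f(t) = at^4 + bt^3 + ct^2 + dt + e. Substituting each data point gives a linear system:
  16a - 8b + 4c - 2d + e = 30
  a - b + c - d + e = -3
  e = 0
  a + b + c + d + e = -3
  16a + 8b + 4c + 2d + e = 18
Solving the system yields a = 3, b = -1, c = -6, d = 1, e = 0.
So f(t) = 3t^4 - t^3 - 6t^2 + t.
Check: f(0) = 0. ✓

f(t) = 3t^4 - t^3 - 6t^2 + t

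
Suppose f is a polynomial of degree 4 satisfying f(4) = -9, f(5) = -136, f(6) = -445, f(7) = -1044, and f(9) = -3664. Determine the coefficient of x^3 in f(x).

Write f(x) = ax^4 + bx^3 + cx^2 + dx + e. Substituting each data point gives a linear system:
  256a + 64b + 16c + 4d + e = -9
  625a + 125b + 25c + 5d + e = -136
  1296a + 216b + 36c + 6d + e = -445
  2401a + 343b + 49c + 7d + e = -1044
  6561a + 729b + 81c + 9d + e = -3664
Solving the system yields a = -1, b = 4, c = 0, d = -2, e = -1.
So f(x) = -x⁴ + 4x³ - 2x - 1.
The coefficient of x^3 is 4.

4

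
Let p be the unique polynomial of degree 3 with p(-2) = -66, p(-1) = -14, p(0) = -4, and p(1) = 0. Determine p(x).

p(x) = 6x^3 - 3x^2 + x - 4

Write p(x) = ax^3 + bx^2 + cx + d. Substituting each data point gives a linear system:
  -8a + 4b - 2c + d = -66
  -a + b - c + d = -14
  d = -4
  a + b + c + d = 0
Solving the system yields a = 6, b = -3, c = 1, d = -4.
So p(x) = 6x^3 - 3x^2 + x - 4.
Check: p(0) = -4. ✓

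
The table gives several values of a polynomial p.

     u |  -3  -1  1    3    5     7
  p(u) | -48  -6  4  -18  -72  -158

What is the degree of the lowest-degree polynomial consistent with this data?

2

Forward differences of the values at u = -3, -1, 1, 3, 5, 7:
  p  : -48  -6  4  -18  -72  -158
  Δ  : 42  10  -22  -54  -86
  Δ^2: -32  -32  -32  -32
  Δ^3: 0  0  0
  Δ^4: 0  0
  Δ^5: 0
The second differences are constant (-32) and nonzero, while all higher differences vanish, so the minimal degree is 2.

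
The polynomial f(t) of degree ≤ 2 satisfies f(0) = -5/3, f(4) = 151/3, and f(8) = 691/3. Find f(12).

Using the Lagrange interpolation formula with nodes 0, 4, 8:
  L_0(t) = (t - 4)(t - 8) / 32
  L_1(t) = t(t - 8) / -16
  L_2(t) = t(t - 4) / 32
Then f(t) = -5/3·L_0(t) + 151/3·L_1(t) + 691/3·L_2(t).
Expanding and collecting terms gives f(t) = 4t^2 - 3t - 5/3.
Evaluating at t = 12: f(12) = 1615/3.

1615/3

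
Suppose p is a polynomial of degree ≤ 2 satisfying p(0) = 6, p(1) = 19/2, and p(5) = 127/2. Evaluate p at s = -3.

Using the Lagrange interpolation formula with nodes 0, 1, 5:
  L_0(s) = (s - 1)(s - 5) / 5
  L_1(s) = s(s - 5) / -4
  L_2(s) = s(s - 1) / 20
Then p(s) = 6·L_0(s) + 19/2·L_1(s) + 127/2·L_2(s).
Expanding and collecting terms gives p(s) = 2s^2 + (3/2)s + 6.
Evaluating at s = -3: p(-3) = 39/2.

39/2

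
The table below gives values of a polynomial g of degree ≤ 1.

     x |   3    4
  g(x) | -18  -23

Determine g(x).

Write g(x) = ax + b. Substituting each data point gives a linear system:
  3a + b = -18
  4a + b = -23
Solving the system yields a = -5, b = -3.
So g(x) = -5x - 3.
Check: g(4) = -23. ✓

g(x) = -5x - 3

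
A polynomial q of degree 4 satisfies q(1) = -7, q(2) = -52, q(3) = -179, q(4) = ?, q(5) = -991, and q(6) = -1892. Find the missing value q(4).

-460

On equispaced nodes a degree-4 polynomial has vanishing fifth forward difference, so
  - q(1) + 5·q(2) - 10·q(3) + 10·q(4) - 5·q(5) + q(6) = 0.
Substituting the known values and solving for q(4):
  10·q(4) = -4600
  q(4) = -460.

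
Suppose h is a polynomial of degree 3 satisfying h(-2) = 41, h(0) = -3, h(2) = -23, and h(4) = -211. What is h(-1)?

Forward differences of the values at t = -2, 0, 2, 4:
  h  : 41  -3  -23  -211
  Δ  : -44  -20  -188
  Δ^2: 24  -168
  Δ^3: -192
The third differences are constant, confirming degree 3.
Interpolating (Newton forward form) and evaluating at t = -1 gives h(-1) = 4.

4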